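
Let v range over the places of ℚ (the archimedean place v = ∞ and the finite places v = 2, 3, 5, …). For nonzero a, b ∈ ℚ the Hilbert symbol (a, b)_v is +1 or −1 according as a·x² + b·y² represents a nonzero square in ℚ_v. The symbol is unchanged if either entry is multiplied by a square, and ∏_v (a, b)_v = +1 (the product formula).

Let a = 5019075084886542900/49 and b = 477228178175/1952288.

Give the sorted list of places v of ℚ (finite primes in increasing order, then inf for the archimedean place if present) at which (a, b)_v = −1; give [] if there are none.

(a, b) ≡ (341, 2696014) mod (ℚ^×)²; places V = {2, 3, 5, 7, 11, 13, 17, 19, 23, 29, 31, 43, 47, ∞}.
(a,b)_5: α=2, u≡4; β=2, v≡4 (mod 5); (4|5)=+1, (4|5)=+1; sign (−1)^0·+1^2·+1^2 = +1.
(a,b)_31: α=1, u≡3; β=0, v≡15 (mod 31); (3|31)=-1, (15|31)=-1; sign (−1)^0·-1^0·-1^1 = -1.
(a,b)_3: α=4, u≡2; β=0, v≡1 (mod 3); (2|3)=-1, (1|3)=+1; sign (−1)^0·-1^0·+1^4 = +1.
(a,b)_17: α=0, u≡16; β=2, v≡16 (mod 17); (16|17)=+1, (16|17)=+1; sign (−1)^0·+1^2·+1^0 = +1.
(a,b)_11: α=1, u≡5; β=0, v≡7 (mod 11); (5|11)=+1, (7|11)=-1; sign (−1)^0·+1^0·-1^1 = -1.
(a,b)_7: α=-2, u≡3; β=2, v≡5 (mod 7); (3|7)=-1, (5|7)=-1; sign (−1)^0·-1^2·-1^-2 = +1.
(a,b)_2: α=2, β=-5; u≡5, v≡7 (mod 8); ε(u)ε(v)=0·1, αω(v)=2·0, βω(u)=-5·1; sum ≡ 1  ⇒  -1.
(a,b)_29: α=2, u≡25; β=1, v≡18 (mod 29); (25|29)=+1, (18|29)=-1; sign (−1)^0·+1^1·-1^2 = +1.
(a,b)_47: α=2, u≡7; β=1, v≡45 (mod 47); (7|47)=+1, (45|47)=-1; sign (−1)^0·+1^1·-1^2 = +1.
(a,b)_13: α=0, u≡9; β=-2, v≡1 (mod 13); (9|13)=+1, (1|13)=+1; sign (−1)^0·+1^-2·+1^0 = +1.
(a,b)_23: α=2, u≡20; β=1, v≡11 (mod 23); (20|23)=-1, (11|23)=-1; sign (−1)^0·-1^1·-1^2 = -1.
(a,b)_43: α=2, u≡11; β=1, v≡6 (mod 43); (11|43)=+1, (6|43)=+1; sign (−1)^0·+1^1·+1^2 = +1.
(a,b)_∞: sgn(341)=+, sgn(2696014)=+, so +1.
(a,b)_19: α=0, u≡14; β=-2, v≡4 (mod 19); (14|19)=-1, (4|19)=+1; sign (−1)^0·-1^-2·+1^0 = +1.
Ram(341, 2696014) = {2, 11, 23, 31}; no ℚ_2-point on the conic.

[2, 11, 23, 31]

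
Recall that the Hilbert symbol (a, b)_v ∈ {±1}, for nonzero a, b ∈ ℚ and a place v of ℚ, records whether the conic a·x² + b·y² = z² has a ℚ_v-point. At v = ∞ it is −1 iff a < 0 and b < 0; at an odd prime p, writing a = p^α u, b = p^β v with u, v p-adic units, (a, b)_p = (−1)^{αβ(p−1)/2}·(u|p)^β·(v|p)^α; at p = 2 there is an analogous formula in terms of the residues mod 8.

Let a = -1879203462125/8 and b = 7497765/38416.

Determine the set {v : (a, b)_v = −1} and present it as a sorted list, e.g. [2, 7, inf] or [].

[2, 5, 11, 17]

(a, b) ≡ (-35530, 85) mod (ℚ^×)²; places V = {2, 3, 5, 7, 11, 17, 19, ∞}.
(a,b)_3: α=0, u≡2; β=6, v≡1 (mod 3); (2|3)=-1, (1|3)=+1; sign (−1)^0·-1^6·+1^0 = +1.
(a,b)_17: α=3, u≡2; β=1, v≡5 (mod 17); (2|17)=+1, (5|17)=-1; sign (−1)^0·+1^1·-1^3 = -1.
(a,b)_2: α=-3, β=-4; u≡3, v≡5 (mod 8); ε(u)ε(v)=1·0, αω(v)=-3·1, βω(u)=-4·1; sum ≡ 1  ⇒  -1.
(a,b)_11: α=5, u≡5; β=2, v≡6 (mod 11); (5|11)=+1, (6|11)=-1; sign (−1)^0·+1^2·-1^5 = -1.
(a,b)_5: α=3, u≡1; β=1, v≡3 (mod 5); (1|5)=+1, (3|5)=-1; sign (−1)^0·+1^1·-1^3 = -1.
(a,b)_7: α=0, u≡4; β=-4, v≡1 (mod 7); (4|7)=+1, (1|7)=+1; sign (−1)^0·+1^-4·+1^0 = +1.
(a,b)_19: α=1, u≡1; β=0, v≡17 (mod 19); (1|19)=+1, (17|19)=+1; sign (−1)^0·+1^0·+1^1 = +1.
(a,b)_∞: sgn(-35530)=−, sgn(85)=+, so +1.
Ram(-35530, 85) = {2, 5, 11, 17}; no ℚ_2-point on the conic.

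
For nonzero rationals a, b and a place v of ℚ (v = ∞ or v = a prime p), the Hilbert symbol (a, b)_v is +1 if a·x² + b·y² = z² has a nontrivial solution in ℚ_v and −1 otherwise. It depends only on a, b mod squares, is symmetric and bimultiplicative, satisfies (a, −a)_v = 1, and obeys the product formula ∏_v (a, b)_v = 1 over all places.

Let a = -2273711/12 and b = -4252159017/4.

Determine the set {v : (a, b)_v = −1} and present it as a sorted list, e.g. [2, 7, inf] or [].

[2, 23, 29, inf]

(a, b) ≡ (-56373, -1634817) mod (ℚ^×)²; places V = {2, 3, 11, 17, 19, 23, 29, 43, ∞}.
(a,b)_23: α=1, u≡17; β=1, v≡7 (mod 23); (17|23)=-1, (7|23)=-1; sign (−1)^1·-1^1·-1^1 = -1.
(a,b)_19: α=1, u≡1; β=1, v≡15 (mod 19); (1|19)=+1, (15|19)=-1; sign (−1)^1·+1^1·-1^1 = +1.
(a,b)_17: α=0, u≡16; β=2, v≡7 (mod 17); (16|17)=+1, (7|17)=-1; sign (−1)^0·+1^2·-1^0 = +1.
(a,b)_2: α=-2, β=-2; u≡3, v≡7 (mod 8); ε(u)ε(v)=1·1, αω(v)=-2·0, βω(u)=-2·1; sum ≡ 1  ⇒  -1.
(a,b)_43: α=1, u≡19; β=1, v≡17 (mod 43); (19|43)=-1, (17|43)=+1; sign (−1)^1·-1^1·+1^1 = +1.
(a,b)_∞: sgn(-56373)=−, sgn(-1634817)=−, so -1.
(a,b)_11: α=2, u≡8; β=0, v≡1 (mod 11); (8|11)=-1, (1|11)=+1; sign (−1)^0·-1^0·+1^2 = +1.
(a,b)_29: α=0, u≡27; β=1, v≡15 (mod 29); (27|29)=-1, (15|29)=-1; sign (−1)^0·-1^1·-1^0 = -1.
(a,b)_3: α=-1, u≡1; β=3, v≡2 (mod 3); (1|3)=+1, (2|3)=-1; sign (−1)^1·+1^3·-1^-1 = +1.
(-56373, -1634817 / ℚ) ramifies at {2, 23, 29, ∞}: a division algebra.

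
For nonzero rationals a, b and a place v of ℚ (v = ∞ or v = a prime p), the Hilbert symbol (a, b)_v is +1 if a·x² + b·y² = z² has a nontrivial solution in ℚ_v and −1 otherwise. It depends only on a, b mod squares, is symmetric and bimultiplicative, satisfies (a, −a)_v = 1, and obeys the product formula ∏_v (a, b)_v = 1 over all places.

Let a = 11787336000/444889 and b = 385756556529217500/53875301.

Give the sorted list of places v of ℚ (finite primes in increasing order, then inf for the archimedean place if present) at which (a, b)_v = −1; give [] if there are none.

Mod squares: a ≡ 6765, b ≡ 667. Check v ∈ {∞, 2, 3, 5, 11, 17, 19, 23, 29, 41, 47}.
v=23: a=23^-2·(≡1), b=23^1·(≡9) mod 23; (1|23)=+1, (9|23)=+1; (−1)^{-2·1·11}·(+1)^1·(+1)^-2 = +1.
v=47: a=47^0·(≡29), b=47^-2·(≡9) mod 47; (29|47)=-1, (9|47)=+1; (−1)^{0·-2·23}·(-1)^-2·(+1)^0 = +1.
v=5: a=5^3·(≡2), b=5^4·(≡3) mod 5; (2|5)=-1, (3|5)=-1; (−1)^{3·4·2}·(-1)^4·(-1)^3 = -1.
v=19: a=19^0·(≡6), b=19^2·(≡8) mod 19; (6|19)=+1, (8|19)=-1; (−1)^{0·2·9}·(+1)^2·(-1)^0 = +1.
v=11: a=11^3·(≡2), b=11^2·(≡2) mod 11; (2|11)=-1, (2|11)=-1; (−1)^{3·2·5}·(-1)^2·(-1)^3 = -1.
v=41: a=41^1·(≡9), b=41^0·(≡30) mod 41; (9|41)=+1, (30|41)=-1; (−1)^{1·0·20}·(+1)^0·(-1)^1 = -1.
v=3: a=3^3·(≡2), b=3^12·(≡1) mod 3; (2|3)=-1, (1|3)=+1; (−1)^{3·12·1}·(-1)^12·(+1)^3 = +1.
v=29: a=29^-2·(≡21), b=29^-3·(≡6) mod 29; (21|29)=-1, (6|29)=+1; (−1)^{-2·-3·14}·(-1)^-3·(+1)^-2 = -1.
v=2: v_2(a)=6, v_2(b)=2; units ≡ 5, 3 (mod 8); ε·ε+αω+βω = 0·1+6·1+2·1 ≡ 0  ⇒  (a,b)_2 = +1.
v=∞: 6765 > 0 and 667 > 0  ⇒  (a,b)_∞ = +1.
v=17: a=17^0·(≡2), b=17^2·(≡15) mod 17; (2|17)=+1, (15|17)=+1; (−1)^{0·2·8}·(+1)^2·(+1)^0 = +1.
(6765, 667 / ℚ) ramifies at {5, 11, 29, 41}: a division algebra.

[5, 11, 29, 41]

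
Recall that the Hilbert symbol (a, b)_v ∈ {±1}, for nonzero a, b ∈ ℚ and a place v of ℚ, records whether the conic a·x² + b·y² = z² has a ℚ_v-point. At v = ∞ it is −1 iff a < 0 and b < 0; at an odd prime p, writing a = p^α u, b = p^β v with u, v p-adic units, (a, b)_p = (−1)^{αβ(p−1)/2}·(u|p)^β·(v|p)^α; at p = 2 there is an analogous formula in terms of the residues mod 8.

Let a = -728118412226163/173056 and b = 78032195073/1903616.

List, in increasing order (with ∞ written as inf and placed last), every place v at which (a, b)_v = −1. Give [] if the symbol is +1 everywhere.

[7, 43]

(a, b) ≡ (-43, 2387) mod (ℚ^×)²; places V = {2, 3, 7, 11, 13, 31, 43, ∞}.
(a,b)_3: α=4, u≡2; β=4, v≡2 (mod 3); (2|3)=-1, (2|3)=-1; sign (−1)^0·-1^4·-1^4 = +1.
(a,b)_2: α=-10, β=-10; u≡5, v≡3 (mod 8); ε(u)ε(v)=0·1, αω(v)=-10·1, βω(u)=-10·1; sum ≡ 0  ⇒  +1.
(a,b)_11: α=0, u≡5; β=-1, v≡2 (mod 11); (5|11)=+1, (2|11)=-1; sign (−1)^0·+1^-1·-1^0 = +1.
(a,b)_∞: sgn(-43)=−, sgn(2387)=+, so +1.
(a,b)_13: α=-2, u≡12; β=-2, v≡11 (mod 13); (12|13)=+1, (11|13)=-1; sign (−1)^0·+1^-2·-1^-2 = +1.
(a,b)_31: α=2, u≡8; β=1, v≡22 (mod 31); (8|31)=+1, (22|31)=-1; sign (−1)^0·+1^1·-1^2 = +1.
(a,b)_43: α=3, u≡30; β=2, v≡26 (mod 43); (30|43)=-1, (26|43)=-1; sign (−1)^0·-1^2·-1^3 = -1.
(a,b)_7: α=6, u≡3; β=5, v≡5 (mod 7); (3|7)=-1, (5|7)=-1; sign (−1)^0·-1^5·-1^6 = -1.
|Ram(-43, 2387)| = 2, even; anisotropic at {7, 43}.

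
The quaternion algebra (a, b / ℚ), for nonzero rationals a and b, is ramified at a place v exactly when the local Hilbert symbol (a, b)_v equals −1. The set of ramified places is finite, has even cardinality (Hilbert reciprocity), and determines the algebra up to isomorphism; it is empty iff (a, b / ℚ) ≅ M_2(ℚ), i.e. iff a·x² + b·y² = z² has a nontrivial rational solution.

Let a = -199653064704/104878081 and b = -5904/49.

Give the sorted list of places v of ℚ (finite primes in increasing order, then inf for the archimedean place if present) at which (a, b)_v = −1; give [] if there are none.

[2, 41, 43, inf]

(a, b) ≡ (-5289, -41) mod (ℚ^×)²; places V = {2, 3, 7, 11, 19, 41, 43, ∞}.
(a,b)_41: α=1, u≡11; β=1, v≡23 (mod 41); (11|41)=-1, (23|41)=+1; sign (−1)^0·-1^1·+1^1 = -1.
(a,b)_2: α=22, β=4; u≡7, v≡7 (mod 8); ε(u)ε(v)=1·1, αω(v)=22·0, βω(u)=4·0; sum ≡ 1  ⇒  -1.
(a,b)_43: α=1, u≡25; β=0, v≡5 (mod 43); (25|43)=+1, (5|43)=-1; sign (−1)^0·+1^0·-1^1 = -1.
(a,b)_∞: sgn(-5289)=−, sgn(-41)=−, so -1.
(a,b)_7: α=-4, u≡5; β=-2, v≡4 (mod 7); (5|7)=-1, (4|7)=+1; sign (−1)^0·-1^-2·+1^-4 = +1.
(a,b)_19: α=-2, u≡12; β=0, v≡16 (mod 19); (12|19)=-1, (16|19)=+1; sign (−1)^0·-1^0·+1^-2 = +1.
(a,b)_11: α=-2, u≡10; β=0, v≡5 (mod 11); (10|11)=-1, (5|11)=+1; sign (−1)^0·-1^0·+1^-2 = +1.
(a,b)_3: α=3, u≡1; β=2, v≡1 (mod 3); (1|3)=+1, (1|3)=+1; sign (−1)^0·+1^2·+1^3 = +1.
Ram(-5289, -41) = {2, 41, 43, ∞}; no ℚ_2-point on the conic.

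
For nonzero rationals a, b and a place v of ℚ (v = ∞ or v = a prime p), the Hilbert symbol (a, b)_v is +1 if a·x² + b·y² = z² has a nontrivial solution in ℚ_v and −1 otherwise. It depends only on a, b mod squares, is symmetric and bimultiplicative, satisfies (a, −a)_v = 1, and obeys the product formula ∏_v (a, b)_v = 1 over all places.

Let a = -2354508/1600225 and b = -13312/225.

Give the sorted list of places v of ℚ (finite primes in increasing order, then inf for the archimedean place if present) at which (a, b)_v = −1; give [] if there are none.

[43, inf]

(a, b) ≡ (-43, -13) mod (ℚ^×)²; places V = {2, 3, 5, 11, 13, 23, 43, ∞}.
(a,b)_13: α=2, u≡10; β=1, v≡4 (mod 13); (10|13)=+1, (4|13)=+1; sign (−1)^0·+1^1·+1^2 = +1.
(a,b)_2: α=2, β=10; u≡5, v≡3 (mod 8); ε(u)ε(v)=0·1, αω(v)=2·1, βω(u)=10·1; sum ≡ 0  ⇒  +1.
(a,b)_11: α=-2, u≡3; β=0, v≡4 (mod 11); (3|11)=+1, (4|11)=+1; sign (−1)^0·+1^0·+1^-2 = +1.
(a,b)_43: α=1, u≡3; β=0, v≡19 (mod 43); (3|43)=-1, (19|43)=-1; sign (−1)^0·-1^0·-1^1 = -1.
(a,b)_5: α=-2, u≡3; β=-2, v≡2 (mod 5); (3|5)=-1, (2|5)=-1; sign (−1)^0·-1^-2·-1^-2 = +1.
(a,b)_3: α=4, u≡2; β=-2, v≡2 (mod 3); (2|3)=-1, (2|3)=-1; sign (−1)^0·-1^-2·-1^4 = +1.
(a,b)_∞: sgn(-43)=−, sgn(-13)=−, so -1.
(a,b)_23: α=-2, u≡4; β=0, v≡22 (mod 23); (4|23)=+1, (22|23)=-1; sign (−1)^0·+1^0·-1^-2 = +1.
Ram(-43, -13) = {43, ∞}; no ℚ_43-point on the conic.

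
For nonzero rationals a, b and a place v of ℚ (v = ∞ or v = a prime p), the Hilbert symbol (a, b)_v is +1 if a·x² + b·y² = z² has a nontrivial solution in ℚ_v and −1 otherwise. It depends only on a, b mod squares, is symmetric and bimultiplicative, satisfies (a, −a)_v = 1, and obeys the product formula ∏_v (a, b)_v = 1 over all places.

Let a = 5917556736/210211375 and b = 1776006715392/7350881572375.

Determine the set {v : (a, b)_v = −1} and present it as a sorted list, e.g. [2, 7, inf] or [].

[2, 5, 7, 13]

Mod squares: a ≡ 5005, b ≡ 10010. Check v ∈ {∞, 2, 3, 5, 7, 11, 13, 17, 23}.
v=17: a=17^-2·(≡14), b=17^-4·(≡12) mod 17; (14|17)=-1, (12|17)=-1; (−1)^{-2·-4·8}·(-1)^-4·(-1)^-2 = +1.
v=2: v_2(a)=14, v_2(b)=11; units ≡ 5, 5 (mod 8); ε·ε+αω+βω = 0·0+14·1+11·1 ≡ 1  ⇒  (a,b)_2 = -1.
v=3: a=3^4·(≡1), b=3^4·(≡2) mod 3; (1|3)=+1, (2|3)=-1; (−1)^{4·4·1}·(+1)^4·(-1)^4 = +1.
v=5: a=5^-3·(≡1), b=5^-3·(≡3) mod 5; (1|5)=+1, (3|5)=-1; (−1)^{-3·-3·2}·(+1)^-3·(-1)^-3 = -1.
v=23: a=23^-2·(≡20), b=23^-2·(≡14) mod 23; (20|23)=-1, (14|23)=-1; (−1)^{-2·-2·11}·(-1)^-2·(-1)^-2 = +1.
v=7: a=7^3·(≡4), b=7^7·(≡1) mod 7; (4|7)=+1, (1|7)=+1; (−1)^{3·7·3}·(+1)^7·(+1)^3 = -1.
v=∞: 5005 > 0 and 10010 > 0  ⇒  (a,b)_∞ = +1.
v=13: a=13^1·(≡6), b=13^1·(≡3) mod 13; (6|13)=-1, (3|13)=+1; (−1)^{1·1·6}·(-1)^1·(+1)^1 = -1.
v=11: a=11^-1·(≡3), b=11^-3·(≡10) mod 11; (3|11)=+1, (10|11)=-1; (−1)^{-1·-3·5}·(+1)^-3·(-1)^-1 = +1.
Ram(5005, 10010) = {2, 5, 7, 13}; no ℚ_2-point on the conic.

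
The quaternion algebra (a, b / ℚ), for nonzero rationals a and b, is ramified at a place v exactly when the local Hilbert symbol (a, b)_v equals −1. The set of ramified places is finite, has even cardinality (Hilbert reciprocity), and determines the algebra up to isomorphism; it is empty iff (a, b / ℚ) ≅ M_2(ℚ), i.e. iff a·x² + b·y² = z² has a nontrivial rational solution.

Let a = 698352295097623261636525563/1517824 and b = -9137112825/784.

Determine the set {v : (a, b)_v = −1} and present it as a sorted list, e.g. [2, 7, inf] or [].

[2, 23]

Mod squares: a ≡ 36363, b ≡ -690897. Check v ∈ {∞, 2, 3, 5, 7, 11, 17, 19, 23, 31}.
v=∞: 36363 > 0 and -690897 < 0  ⇒  (a,b)_∞ = +1.
v=5: a=5^0·(≡2), b=5^2·(≡3) mod 5; (2|5)=-1, (3|5)=-1; (−1)^{0·2·2}·(-1)^2·(-1)^0 = +1.
v=23: a=23^5·(≡11), b=23^3·(≡22) mod 23; (11|23)=-1, (22|23)=-1; (−1)^{5·3·11}·(-1)^3·(-1)^5 = -1.
v=17: a=17^5·(≡10), b=17^1·(≡14) mod 17; (10|17)=-1, (14|17)=-1; (−1)^{5·1·8}·(-1)^1·(-1)^5 = +1.
v=2: v_2(a)=-8, v_2(b)=-4; units ≡ 3, 7 (mod 8); ε·ε+αω+βω = 1·1+-8·0+-4·1 ≡ 1  ⇒  (a,b)_2 = -1.
v=11: a=11^-2·(≡10), b=11^0·(≡2) mod 11; (10|11)=-1, (2|11)=-1; (−1)^{-2·0·5}·(-1)^0·(-1)^-2 = +1.
v=19: a=19^4·(≡5), b=19^1·(≡12) mod 19; (5|19)=+1, (12|19)=-1; (−1)^{4·1·9}·(+1)^1·(-1)^4 = +1.
v=31: a=31^3·(≡15), b=31^1·(≡18) mod 31; (15|31)=-1, (18|31)=+1; (−1)^{3·1·15}·(-1)^1·(+1)^3 = +1.
v=7: a=7^-2·(≡5), b=7^-2·(≡3) mod 7; (5|7)=-1, (3|7)=-1; (−1)^{-2·-2·3}·(-1)^-2·(-1)^-2 = +1.
v=3: a=3^9·(≡1), b=3^1·(≡2) mod 3; (1|3)=+1, (2|3)=-1; (−1)^{9·1·1}·(+1)^1·(-1)^9 = +1.
Ram(36363, -690897) = {2, 23}; no ℚ_2-point on the conic.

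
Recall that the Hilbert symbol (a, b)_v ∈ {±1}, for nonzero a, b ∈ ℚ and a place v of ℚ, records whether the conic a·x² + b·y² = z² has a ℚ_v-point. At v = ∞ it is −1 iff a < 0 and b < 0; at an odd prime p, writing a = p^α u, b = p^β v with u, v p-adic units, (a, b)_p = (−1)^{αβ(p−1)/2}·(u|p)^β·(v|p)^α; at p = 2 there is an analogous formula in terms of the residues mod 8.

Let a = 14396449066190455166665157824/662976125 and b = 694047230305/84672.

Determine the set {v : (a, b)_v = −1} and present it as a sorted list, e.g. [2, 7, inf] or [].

[2, 3, 5, 17, 19, 23]

(a, b) ≡ (312455, 64515) mod (ℚ^×)²; places V = {2, 3, 5, 7, 11, 13, 17, 19, 23, 47, ∞}.
(a,b)_19: α=5, u≡18; β=2, v≡12 (mod 19); (18|19)=-1, (12|19)=-1; sign (−1)^0·-1^2·-1^5 = -1.
(a,b)_∞: sgn(312455)=+, sgn(64515)=+, so +1.
(a,b)_2: α=6, β=-6; u≡7, v≡3 (mod 8); ε(u)ε(v)=1·1, αω(v)=6·1, βω(u)=-6·0; sum ≡ 1  ⇒  -1.
(a,b)_3: α=0, u≡2; β=-3, v≡1 (mod 3); (2|3)=-1, (1|3)=+1; sign (−1)^0·-1^-3·+1^0 = -1.
(a,b)_13: α=9, u≡2; β=2, v≡12 (mod 13); (2|13)=-1, (12|13)=+1; sign (−1)^0·-1^2·+1^9 = +1.
(a,b)_47: α=-2, u≡22; β=0, v≡13 (mod 47); (22|47)=-1, (13|47)=-1; sign (−1)^0·-1^0·-1^-2 = +1.
(a,b)_11: α=3, u≡5; β=1, v≡7 (mod 11); (5|11)=+1, (7|11)=-1; sign (−1)^1·+1^1·-1^3 = +1.
(a,b)_17: α=0, u≡7; β=1, v≡1 (mod 17); (7|17)=-1, (1|17)=+1; sign (−1)^0·-1^1·+1^0 = -1.
(a,b)_5: α=-3, u≡1; β=1, v≡3 (mod 5); (1|5)=+1, (3|5)=-1; sign (−1)^0·+1^1·-1^-3 = -1.
(a,b)_7: α=-4, u≡3; β=-2, v≡5 (mod 7); (3|7)=-1, (5|7)=-1; sign (−1)^0·-1^-2·-1^-4 = +1.
(a,b)_23: α=5, u≡17; β=3, v≡14 (mod 23); (17|23)=-1, (14|23)=-1; sign (−1)^1·-1^3·-1^5 = -1.
(312455, 64515 / ℚ) ramifies at {2, 3, 5, 17, 19, 23}: a division algebra.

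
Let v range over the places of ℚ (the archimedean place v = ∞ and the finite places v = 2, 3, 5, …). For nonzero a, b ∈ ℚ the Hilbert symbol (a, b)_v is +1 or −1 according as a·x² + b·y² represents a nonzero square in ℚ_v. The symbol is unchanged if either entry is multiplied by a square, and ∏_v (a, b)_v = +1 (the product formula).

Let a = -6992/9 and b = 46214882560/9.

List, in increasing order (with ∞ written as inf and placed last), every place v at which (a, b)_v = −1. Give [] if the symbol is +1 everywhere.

[5, 29]

(a, b) ≡ (-437, 180526885) mod (ℚ^×)²; places V = {2, 3, 5, 7, 11, 19, 23, 29, 37, ∞}.
(a,b)_11: α=0, u≡9; β=1, v≡10 (mod 11); (9|11)=+1, (10|11)=-1; sign (−1)^0·+1^1·-1^0 = +1.
(a,b)_23: α=1, u≡2; β=1, v≡5 (mod 23); (2|23)=+1, (5|23)=-1; sign (−1)^1·+1^1·-1^1 = +1.
(a,b)_29: α=0, u≡19; β=1, v≡3 (mod 29); (19|29)=-1, (3|29)=-1; sign (−1)^0·-1^1·-1^0 = -1.
(a,b)_19: α=1, u≡14; β=1, v≡9 (mod 19); (14|19)=-1, (9|19)=+1; sign (−1)^1·-1^1·+1^1 = +1.
(a,b)_7: α=0, u≡4; β=1, v≡2 (mod 7); (4|7)=+1, (2|7)=+1; sign (−1)^0·+1^1·+1^0 = +1.
(a,b)_2: α=4, β=8; u≡3, v≡5 (mod 8); ε(u)ε(v)=1·0, αω(v)=4·1, βω(u)=8·1; sum ≡ 0  ⇒  +1.
(a,b)_5: α=0, u≡2; β=1, v≡3 (mod 5); (2|5)=-1, (3|5)=-1; sign (−1)^0·-1^1·-1^0 = -1.
(a,b)_37: α=0, u≡33; β=1, v≡16 (mod 37); (33|37)=+1, (16|37)=+1; sign (−1)^0·+1^1·+1^0 = +1.
(a,b)_3: α=-2, u≡1; β=-2, v≡1 (mod 3); (1|3)=+1, (1|3)=+1; sign (−1)^0·+1^-2·+1^-2 = +1.
(a,b)_∞: sgn(-437)=−, sgn(180526885)=+, so +1.
|Ram(-437, 180526885)| = 2, even; anisotropic at {5, 29}.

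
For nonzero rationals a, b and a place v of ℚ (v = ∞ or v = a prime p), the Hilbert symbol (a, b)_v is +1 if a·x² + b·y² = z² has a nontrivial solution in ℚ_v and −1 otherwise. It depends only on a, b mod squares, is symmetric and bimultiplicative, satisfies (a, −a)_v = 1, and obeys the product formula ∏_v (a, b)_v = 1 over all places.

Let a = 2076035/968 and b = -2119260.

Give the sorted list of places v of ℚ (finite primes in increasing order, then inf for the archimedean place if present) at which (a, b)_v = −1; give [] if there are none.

[5, 11, 13, 19]

Mod squares: a ≡ 2470, b ≡ -3135. Check v ∈ {∞, 2, 3, 5, 11, 13, 19, 41}.
v=∞: 2470 > 0 and -3135 < 0  ⇒  (a,b)_∞ = +1.
v=2: v_2(a)=-3, v_2(b)=2; units ≡ 3, 1 (mod 8); ε·ε+αω+βω = 1·0+-3·0+2·1 ≡ 0  ⇒  (a,b)_2 = +1.
v=5: a=5^1·(≡4), b=5^1·(≡3) mod 5; (4|5)=+1, (3|5)=-1; (−1)^{1·1·2}·(+1)^1·(-1)^1 = -1.
v=11: a=11^-2·(≡2), b=11^1·(≡5) mod 11; (2|11)=-1, (5|11)=+1; (−1)^{-2·1·5}·(-1)^1·(+1)^-2 = -1.
v=13: a=13^1·(≡7), b=13^2·(≡5) mod 13; (7|13)=-1, (5|13)=-1; (−1)^{1·2·6}·(-1)^2·(-1)^1 = -1.
v=41: a=41^2·(≡33), b=41^0·(≡30) mod 41; (33|41)=+1, (30|41)=-1; (−1)^{2·0·20}·(+1)^0·(-1)^2 = +1.
v=19: a=19^1·(≡4), b=19^1·(≡9) mod 19; (4|19)=+1, (9|19)=+1; (−1)^{1·1·9}·(+1)^1·(+1)^1 = -1.
v=3: a=3^0·(≡1), b=3^1·(≡2) mod 3; (1|3)=+1, (2|3)=-1; (−1)^{0·1·1}·(+1)^1·(-1)^0 = +1.
|Ram(2470, -3135)| = 4, even; anisotropic at {5, 11, 13, 19}.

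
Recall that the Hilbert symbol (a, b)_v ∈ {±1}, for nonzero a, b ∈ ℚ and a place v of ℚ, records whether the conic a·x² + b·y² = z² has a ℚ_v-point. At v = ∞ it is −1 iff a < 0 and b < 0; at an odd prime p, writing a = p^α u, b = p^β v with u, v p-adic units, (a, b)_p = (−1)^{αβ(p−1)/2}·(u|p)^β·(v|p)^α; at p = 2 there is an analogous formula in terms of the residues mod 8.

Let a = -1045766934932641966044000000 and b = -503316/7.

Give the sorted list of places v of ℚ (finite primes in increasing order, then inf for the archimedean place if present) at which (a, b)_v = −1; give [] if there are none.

[7, 37, 41, inf]

(a, b) ≡ (-14911, -97867) mod (ℚ^×)²; places V = {2, 3, 5, 7, 11, 13, 31, 37, 41, ∞}.
(a,b)_7: α=2, u≡6; β=-1, v≡5 (mod 7); (6|7)=-1, (5|7)=-1; sign (−1)^0·-1^-1·-1^2 = -1.
(a,b)_13: α=1, u≡9; β=0, v≡10 (mod 13); (9|13)=+1, (10|13)=+1; sign (−1)^0·+1^0·+1^1 = +1.
(a,b)_41: α=4, u≡12; β=1, v≡21 (mod 41); (12|41)=-1, (21|41)=+1; sign (−1)^0·-1^1·+1^4 = -1.
(a,b)_∞: sgn(-14911)=−, sgn(-97867)=−, so -1.
(a,b)_2: α=8, β=2; u≡1, v≡5 (mod 8); ε(u)ε(v)=0·0, αω(v)=8·1, βω(u)=2·0; sum ≡ 0  ⇒  +1.
(a,b)_3: α=2, u≡2; β=2, v≡2 (mod 3); (2|3)=-1, (2|3)=-1; sign (−1)^0·-1^2·-1^2 = +1.
(a,b)_5: α=6, u≡4; β=0, v≡2 (mod 5); (4|5)=+1, (2|5)=-1; sign (−1)^0·+1^0·-1^6 = +1.
(a,b)_37: α=1, u≡30; β=0, v≡31 (mod 37); (30|37)=+1, (31|37)=-1; sign (−1)^0·+1^0·-1^1 = -1.
(a,b)_31: α=3, u≡21; β=1, v≡10 (mod 31); (21|31)=-1, (10|31)=+1; sign (−1)^1·-1^1·+1^3 = +1.
(a,b)_11: α=4, u≡1; β=1, v≡10 (mod 11); (1|11)=+1, (10|11)=-1; sign (−1)^0·+1^1·-1^4 = +1.
(-14911, -97867 / ℚ) ramifies at {7, 37, 41, ∞}: a division algebra.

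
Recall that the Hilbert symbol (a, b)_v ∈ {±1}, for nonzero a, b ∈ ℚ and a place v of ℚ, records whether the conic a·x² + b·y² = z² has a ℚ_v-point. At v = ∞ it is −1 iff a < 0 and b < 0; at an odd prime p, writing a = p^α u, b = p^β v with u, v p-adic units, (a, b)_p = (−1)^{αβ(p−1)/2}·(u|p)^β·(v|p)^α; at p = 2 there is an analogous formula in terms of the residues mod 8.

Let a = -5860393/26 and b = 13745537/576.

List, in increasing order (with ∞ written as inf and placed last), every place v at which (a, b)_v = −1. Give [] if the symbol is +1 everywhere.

Mod squares: a ≡ -1259258, b ≡ 8177. Check v ∈ {∞, 2, 3, 7, 11, 13, 17, 37, 41}.
v=41: a=41^0·(≡23), b=41^2·(≡9) mod 41; (23|41)=+1, (9|41)=+1; (−1)^{0·2·20}·(+1)^2·(+1)^0 = +1.
v=37: a=37^1·(≡6), b=37^1·(≡1) mod 37; (6|37)=-1, (1|37)=+1; (−1)^{1·1·18}·(-1)^1·(+1)^1 = -1.
v=3: a=3^0·(≡1), b=3^-2·(≡2) mod 3; (1|3)=+1, (2|3)=-1; (−1)^{0·-2·1}·(+1)^-2·(-1)^0 = +1.
v=11: a=11^3·(≡2), b=11^0·(≡9) mod 11; (2|11)=-1, (9|11)=+1; (−1)^{3·0·5}·(-1)^0·(+1)^3 = +1.
v=2: v_2(a)=-1, v_2(b)=-6; units ≡ 3, 1 (mod 8); ε·ε+αω+βω = 1·0+-1·0+-6·1 ≡ 0  ⇒  (a,b)_2 = +1.
v=∞: -1259258 < 0 and 8177 > 0  ⇒  (a,b)_∞ = +1.
v=17: a=17^1·(≡11), b=17^1·(≡5) mod 17; (11|17)=-1, (5|17)=-1; (−1)^{1·1·8}·(-1)^1·(-1)^1 = +1.
v=13: a=13^-1·(≡10), b=13^1·(≡5) mod 13; (10|13)=+1, (5|13)=-1; (−1)^{-1·1·6}·(+1)^1·(-1)^-1 = -1.
v=7: a=7^1·(≡3), b=7^0·(≡4) mod 7; (3|7)=-1, (4|7)=+1; (−1)^{1·0·3}·(-1)^0·(+1)^1 = +1.
Ram(-1259258, 8177) = {13, 37}; no ℚ_13-point on the conic.

[13, 37]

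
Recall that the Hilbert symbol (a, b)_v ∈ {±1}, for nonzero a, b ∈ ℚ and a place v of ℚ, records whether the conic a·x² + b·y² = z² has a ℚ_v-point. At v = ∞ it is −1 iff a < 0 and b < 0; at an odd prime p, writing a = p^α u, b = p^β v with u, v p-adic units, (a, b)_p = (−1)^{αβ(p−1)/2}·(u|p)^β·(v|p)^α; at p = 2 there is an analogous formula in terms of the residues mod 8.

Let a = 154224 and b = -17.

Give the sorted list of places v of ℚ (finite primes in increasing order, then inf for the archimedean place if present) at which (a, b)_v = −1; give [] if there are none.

(a, b) ≡ (119, -17) mod (ℚ^×)²; places V = {2, 3, 7, 17, ∞}.
(a,b)_17: α=1, u≡11; β=1, v≡16 (mod 17); (11|17)=-1, (16|17)=+1; sign (−1)^0·-1^1·+1^1 = -1.
(a,b)_3: α=4, u≡2; β=0, v≡1 (mod 3); (2|3)=-1, (1|3)=+1; sign (−1)^0·-1^0·+1^4 = +1.
(a,b)_2: α=4, β=0; u≡7, v≡7 (mod 8); ε(u)ε(v)=1·1, αω(v)=4·0, βω(u)=0·0; sum ≡ 1  ⇒  -1.
(a,b)_∞: sgn(119)=+, sgn(-17)=−, so +1.
(a,b)_7: α=1, u≡3; β=0, v≡4 (mod 7); (3|7)=-1, (4|7)=+1; sign (−1)^0·-1^0·+1^1 = +1.
|Ram(119, -17)| = 2, even; anisotropic at {2, 17}.

[2, 17]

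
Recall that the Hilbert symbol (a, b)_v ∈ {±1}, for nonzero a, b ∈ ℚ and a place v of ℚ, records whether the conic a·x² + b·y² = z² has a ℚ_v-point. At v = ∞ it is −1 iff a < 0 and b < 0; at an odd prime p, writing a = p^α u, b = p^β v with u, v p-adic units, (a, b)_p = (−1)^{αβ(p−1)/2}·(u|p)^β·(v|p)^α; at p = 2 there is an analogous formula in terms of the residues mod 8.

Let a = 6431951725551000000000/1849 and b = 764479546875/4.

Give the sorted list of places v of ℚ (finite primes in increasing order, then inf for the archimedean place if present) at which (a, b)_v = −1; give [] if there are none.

(a, b) ≡ (119510, 11) mod (ℚ^×)²; places V = {2, 3, 5, 11, 17, 19, 37, 43, ∞}.
(a,b)_2: α=9, β=-2; u≡3, v≡3 (mod 8); ε(u)ε(v)=1·1, αω(v)=9·1, βω(u)=-2·1; sum ≡ 0  ⇒  +1.
(a,b)_17: α=1, u≡13; β=0, v≡14 (mod 17); (13|17)=+1, (14|17)=-1; sign (−1)^0·+1^0·-1^1 = -1.
(a,b)_5: α=9, u≡3; β=6, v≡4 (mod 5); (3|5)=-1, (4|5)=+1; sign (−1)^0·-1^6·+1^9 = +1.
(a,b)_∞: sgn(119510)=+, sgn(11)=+, so +1.
(a,b)_3: α=2, u≡2; β=2, v≡2 (mod 3); (2|3)=-1, (2|3)=-1; sign (−1)^0·-1^2·-1^2 = +1.
(a,b)_19: α=3, u≡17; β=2, v≡7 (mod 19); (17|19)=+1, (7|19)=+1; sign (−1)^0·+1^2·+1^3 = +1.
(a,b)_11: α=2, u≡10; β=1, v≡3 (mod 11); (10|11)=-1, (3|11)=+1; sign (−1)^0·-1^1·+1^2 = -1.
(a,b)_37: α=3, u≡3; β=2, v≡1 (mod 37); (3|37)=+1, (1|37)=+1; sign (−1)^0·+1^2·+1^3 = +1.
(a,b)_43: α=-2, u≡23; β=0, v≡4 (mod 43); (23|43)=+1, (4|43)=+1; sign (−1)^0·+1^0·+1^-2 = +1.
Ram(119510, 11) = {11, 17}; no ℚ_11-point on the conic.

[11, 17]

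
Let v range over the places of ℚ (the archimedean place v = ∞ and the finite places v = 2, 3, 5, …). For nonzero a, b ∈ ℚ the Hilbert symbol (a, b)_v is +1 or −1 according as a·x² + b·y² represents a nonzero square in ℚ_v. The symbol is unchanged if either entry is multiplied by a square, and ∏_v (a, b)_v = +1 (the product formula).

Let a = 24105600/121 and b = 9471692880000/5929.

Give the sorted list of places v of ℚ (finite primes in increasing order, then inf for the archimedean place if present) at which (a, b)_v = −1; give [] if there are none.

[2, 3]

Mod squares: a ≡ 186, b ≡ 2. Check v ∈ {∞, 2, 3, 5, 7, 11, 13, 31}.
v=5: a=5^2·(≡4), b=5^4·(≡2) mod 5; (4|5)=+1, (2|5)=-1; (−1)^{2·4·2}·(+1)^4·(-1)^2 = +1.
v=31: a=31^1·(≡22), b=31^2·(≡2) mod 31; (22|31)=-1, (2|31)=+1; (−1)^{1·2·15}·(-1)^2·(+1)^1 = +1.
v=13: a=13^0·(≡3), b=13^2·(≡2) mod 13; (3|13)=+1, (2|13)=-1; (−1)^{0·2·6}·(+1)^2·(-1)^0 = +1.
v=7: a=7^0·(≡4), b=7^-2·(≡4) mod 7; (4|7)=+1, (4|7)=+1; (−1)^{0·-2·3}·(+1)^-2·(+1)^0 = +1.
v=3: a=3^5·(≡2), b=3^6·(≡2) mod 3; (2|3)=-1, (2|3)=-1; (−1)^{5·6·1}·(-1)^6·(-1)^5 = -1.
v=11: a=11^-2·(≡2), b=11^-2·(≡2) mod 11; (2|11)=-1, (2|11)=-1; (−1)^{-2·-2·5}·(-1)^-2·(-1)^-2 = +1.
v=2: v_2(a)=7, v_2(b)=7; units ≡ 5, 1 (mod 8); ε·ε+αω+βω = 0·0+7·0+7·1 ≡ 1  ⇒  (a,b)_2 = -1.
v=∞: 186 > 0 and 2 > 0  ⇒  (a,b)_∞ = +1.
Ram(186, 2) = {2, 3}; no ℚ_2-point on the conic.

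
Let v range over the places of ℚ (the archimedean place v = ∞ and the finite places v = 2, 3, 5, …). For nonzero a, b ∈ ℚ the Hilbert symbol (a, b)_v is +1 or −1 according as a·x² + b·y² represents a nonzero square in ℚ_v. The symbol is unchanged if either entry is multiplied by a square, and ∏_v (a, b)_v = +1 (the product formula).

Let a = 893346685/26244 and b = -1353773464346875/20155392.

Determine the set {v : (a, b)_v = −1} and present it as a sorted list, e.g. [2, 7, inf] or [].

Mod squares: a ≡ 63085, b ≡ -97185. Check v ∈ {∞, 2, 3, 5, 7, 11, 13, 17, 19, 31, 37}.
v=2: v_2(a)=-2, v_2(b)=-10; units ≡ 5, 7 (mod 8); ε·ε+αω+βω = 0·1+-2·0+-10·1 ≡ 0  ⇒  (a,b)_2 = +1.
v=37: a=37^1·(≡4), b=37^2·(≡19) mod 37; (4|37)=+1, (19|37)=-1; (−1)^{1·2·18}·(+1)^2·(-1)^1 = -1.
v=5: a=5^1·(≡3), b=5^5·(≡2) mod 5; (3|5)=-1, (2|5)=-1; (−1)^{1·5·2}·(-1)^5·(-1)^1 = +1.
v=17: a=17^2·(≡16), b=17^2·(≡13) mod 17; (16|17)=+1, (13|17)=+1; (−1)^{2·2·8}·(+1)^2·(+1)^2 = +1.
v=31: a=31^1·(≡14), b=31^1·(≡29) mod 31; (14|31)=+1, (29|31)=-1; (−1)^{1·1·15}·(+1)^1·(-1)^1 = +1.
v=19: a=19^0·(≡6), b=19^1·(≡2) mod 19; (6|19)=+1, (2|19)=-1; (−1)^{0·1·9}·(+1)^1·(-1)^0 = +1.
v=7: a=7^2·(≡2), b=7^0·(≡6) mod 7; (2|7)=+1, (6|7)=-1; (−1)^{2·0·3}·(+1)^0·(-1)^2 = +1.
v=13: a=13^0·(≡1), b=13^2·(≡9) mod 13; (1|13)=+1, (9|13)=+1; (−1)^{0·2·6}·(+1)^2·(+1)^0 = +1.
v=∞: 63085 > 0 and -97185 < 0  ⇒  (a,b)_∞ = +1.
v=3: a=3^-8·(≡1), b=3^-9·(≡2) mod 3; (1|3)=+1, (2|3)=-1; (−1)^{-8·-9·1}·(+1)^-9·(-1)^-8 = +1.
v=11: a=11^1·(≡3), b=11^1·(≡9) mod 11; (3|11)=+1, (9|11)=+1; (−1)^{1·1·5}·(+1)^1·(+1)^1 = -1.
(63085, -97185 / ℚ) ramifies at {11, 37}: a division algebra.

[11, 37]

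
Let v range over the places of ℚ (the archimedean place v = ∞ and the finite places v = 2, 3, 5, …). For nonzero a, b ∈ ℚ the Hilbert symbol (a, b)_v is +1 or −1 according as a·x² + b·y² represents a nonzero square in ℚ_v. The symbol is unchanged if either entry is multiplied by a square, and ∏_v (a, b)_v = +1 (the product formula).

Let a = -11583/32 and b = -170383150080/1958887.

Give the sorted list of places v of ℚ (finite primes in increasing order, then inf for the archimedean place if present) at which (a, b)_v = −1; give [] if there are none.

[2, 13, 17, inf]

(a, b) ≡ (-286, -85085) mod (ℚ^×)²; places V = {2, 3, 5, 7, 11, 13, 17, 23, ∞}.
(a,b)_2: α=-5, β=10; u≡1, v≡3 (mod 8); ε(u)ε(v)=0·1, αω(v)=-5·1, βω(u)=10·0; sum ≡ 1  ⇒  -1.
(a,b)_13: α=1, u≡1; β=3, v≡7 (mod 13); (1|13)=+1, (7|13)=-1; sign (−1)^0·+1^3·-1^1 = -1.
(a,b)_17: α=0, u≡3; β=1, v≡14 (mod 17); (3|17)=-1, (14|17)=-1; sign (−1)^0·-1^1·-1^0 = -1.
(a,b)_23: α=0, u≡1; β=-4, v≡10 (mod 23); (1|23)=+1, (10|23)=-1; sign (−1)^0·+1^-4·-1^0 = +1.
(a,b)_∞: sgn(-286)=−, sgn(-85085)=−, so -1.
(a,b)_7: α=0, u≡4; β=-1, v≡2 (mod 7); (4|7)=+1, (2|7)=+1; sign (−1)^0·+1^-1·+1^0 = +1.
(a,b)_11: α=1, u≡8; β=1, v≡9 (mod 11); (8|11)=-1, (9|11)=+1; sign (−1)^1·-1^1·+1^1 = +1.
(a,b)_5: α=0, u≡1; β=1, v≡2 (mod 5); (1|5)=+1, (2|5)=-1; sign (−1)^0·+1^1·-1^0 = +1.
(a,b)_3: α=4, u≡2; β=4, v≡1 (mod 3); (2|3)=-1, (1|3)=+1; sign (−1)^0·-1^4·+1^4 = +1.
Ram(-286, -85085) = {2, 13, 17, ∞}; no ℚ_2-point on the conic.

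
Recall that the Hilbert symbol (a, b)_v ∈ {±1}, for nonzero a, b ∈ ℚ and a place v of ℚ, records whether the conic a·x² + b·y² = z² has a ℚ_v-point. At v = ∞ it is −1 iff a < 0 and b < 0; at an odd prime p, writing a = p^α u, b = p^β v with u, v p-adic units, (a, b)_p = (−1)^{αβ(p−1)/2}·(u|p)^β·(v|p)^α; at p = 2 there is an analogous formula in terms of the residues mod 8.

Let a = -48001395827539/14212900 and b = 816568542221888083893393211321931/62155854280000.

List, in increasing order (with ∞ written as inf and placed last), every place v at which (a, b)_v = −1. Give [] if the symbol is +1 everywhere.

Mod squares: a ≡ -6407731, b ≡ 1928927. Check v ∈ {∞, 2, 5, 7, 11, 13, 17, 19, 23, 29, 31, 41, 43, 47}.
v=11: a=11^1·(≡10), b=11^1·(≡10) mod 11; (10|11)=-1, (10|11)=-1; (−1)^{1·1·5}·(-1)^1·(-1)^1 = -1.
v=29: a=29^-2·(≡5), b=29^-4·(≡10) mod 29; (5|29)=+1, (10|29)=-1; (−1)^{-2·-4·14}·(+1)^-4·(-1)^-2 = +1.
v=∞: -6407731 < 0 and 1928927 > 0  ⇒  (a,b)_∞ = +1.
v=17: a=17^2·(≡10), b=17^6·(≡3) mod 17; (10|17)=-1, (3|17)=-1; (−1)^{2·6·8}·(-1)^6·(-1)^2 = +1.
v=41: a=41^0·(≡39), b=41^1·(≡21) mod 41; (39|41)=+1, (21|41)=+1; (−1)^{0·1·20}·(+1)^1·(+1)^0 = +1.
v=2: v_2(a)=-2, v_2(b)=-6; units ≡ 5, 7 (mod 8); ε·ε+αω+βω = 0·1+-2·0+-6·1 ≡ 0  ⇒  (a,b)_2 = +1.
v=5: a=5^-2·(≡1), b=5^-4·(≡2) mod 5; (1|5)=+1, (2|5)=-1; (−1)^{-2·-4·2}·(+1)^-4·(-1)^-2 = +1.
v=47: a=47^0·(≡16), b=47^1·(≡11) mod 47; (16|47)=+1, (11|47)=-1; (−1)^{0·1·23}·(+1)^1·(-1)^0 = +1.
v=7: a=7^2·(≡3), b=7^5·(≡3) mod 7; (3|7)=-1, (3|7)=-1; (−1)^{2·5·3}·(-1)^5·(-1)^2 = -1.
v=43: a=43^1·(≡41), b=43^2·(≡28) mod 43; (41|43)=+1, (28|43)=-1; (−1)^{1·2·21}·(+1)^2·(-1)^1 = -1.
v=23: a=23^3·(≡8), b=23^6·(≡13) mod 23; (8|23)=+1, (13|23)=+1; (−1)^{3·6·11}·(+1)^6·(+1)^3 = +1.
v=19: a=19^1·(≡11), b=19^2·(≡9) mod 19; (11|19)=+1, (9|19)=+1; (−1)^{1·2·9}·(+1)^2·(+1)^1 = +1.
v=31: a=31^1·(≡2), b=31^2·(≡5) mod 31; (2|31)=+1, (5|31)=+1; (−1)^{1·2·15}·(+1)^2·(+1)^1 = +1.
v=13: a=13^-2·(≡5), b=13^-3·(≡3) mod 13; (5|13)=-1, (3|13)=+1; (−1)^{-2·-3·6}·(-1)^-3·(+1)^-2 = -1.
(-6407731, 1928927 / ℚ) ramifies at {7, 11, 13, 43}: a division algebra.

[7, 11, 13, 43]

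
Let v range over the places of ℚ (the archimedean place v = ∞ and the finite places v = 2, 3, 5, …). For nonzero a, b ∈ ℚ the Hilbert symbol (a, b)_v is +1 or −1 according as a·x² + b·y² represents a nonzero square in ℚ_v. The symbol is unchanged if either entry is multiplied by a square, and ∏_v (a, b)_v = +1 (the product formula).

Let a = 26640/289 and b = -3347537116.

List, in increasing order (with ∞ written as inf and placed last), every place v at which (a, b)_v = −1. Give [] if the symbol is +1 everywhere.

[]

Mod squares: a ≡ 185, b ≡ -391. Check v ∈ {∞, 2, 3, 5, 7, 11, 17, 19, 23, 37}.
v=17: a=17^-2·(≡1), b=17^1·(≡10) mod 17; (1|17)=+1, (10|17)=-1; (−1)^{-2·1·8}·(+1)^1·(-1)^-2 = +1.
v=19: a=19^0·(≡10), b=19^2·(≡13) mod 19; (10|19)=-1, (13|19)=-1; (−1)^{0·2·9}·(-1)^2·(-1)^0 = +1.
v=3: a=3^2·(≡2), b=3^0·(≡2) mod 3; (2|3)=-1, (2|3)=-1; (−1)^{2·0·1}·(-1)^0·(-1)^2 = +1.
v=2: v_2(a)=4, v_2(b)=2; units ≡ 1, 1 (mod 8); ε·ε+αω+βω = 0·0+4·0+2·0 ≡ 0  ⇒  (a,b)_2 = +1.
v=5: a=5^1·(≡2), b=5^0·(≡4) mod 5; (2|5)=-1, (4|5)=+1; (−1)^{1·0·2}·(-1)^0·(+1)^1 = +1.
v=7: a=7^0·(≡6), b=7^2·(≡4) mod 7; (6|7)=-1, (4|7)=+1; (−1)^{0·2·3}·(-1)^2·(+1)^0 = +1.
v=∞: 185 > 0 and -391 < 0  ⇒  (a,b)_∞ = +1.
v=11: a=11^0·(≡3), b=11^2·(≡9) mod 11; (3|11)=+1, (9|11)=+1; (−1)^{0·2·5}·(+1)^2·(+1)^0 = +1.
v=23: a=23^0·(≡4), b=23^1·(≡12) mod 23; (4|23)=+1, (12|23)=+1; (−1)^{0·1·11}·(+1)^1·(+1)^0 = +1.
v=37: a=37^1·(≡24), b=37^0·(≡33) mod 37; (24|37)=-1, (33|37)=+1; (−1)^{1·0·18}·(-1)^0·(+1)^1 = +1.
Ram(a, b) = ∅: the form 185·x² + -391·y² − z² is isotropic over every ℚ_v, so by Hasse–Minkowski it is isotropic over ℚ.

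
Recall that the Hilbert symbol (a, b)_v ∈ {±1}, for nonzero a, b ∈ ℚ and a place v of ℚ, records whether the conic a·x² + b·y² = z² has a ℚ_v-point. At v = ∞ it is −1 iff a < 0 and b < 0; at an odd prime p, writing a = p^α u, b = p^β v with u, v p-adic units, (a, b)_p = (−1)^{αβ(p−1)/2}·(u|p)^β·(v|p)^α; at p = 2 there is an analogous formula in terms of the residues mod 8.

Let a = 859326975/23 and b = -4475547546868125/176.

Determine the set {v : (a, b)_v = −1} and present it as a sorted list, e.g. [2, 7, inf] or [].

(a, b) ≡ (713, -231) mod (ℚ^×)²; places V = {2, 3, 5, 7, 11, 13, 23, 31, ∞}.
(a,b)_∞: sgn(713)=+, sgn(-231)=−, so +1.
(a,b)_31: α=1, u≡24; β=2, v≡15 (mod 31); (24|31)=-1, (15|31)=-1; sign (−1)^0·-1^2·-1^1 = -1.
(a,b)_2: α=0, β=-4; u≡1, v≡1 (mod 8); ε(u)ε(v)=0·0, αω(v)=0·0, βω(u)=-4·0; sum ≡ 0  ⇒  +1.
(a,b)_23: α=-1, u≡9; β=2, v≡14 (mod 23); (9|23)=+1, (14|23)=-1; sign (−1)^0·+1^2·-1^-1 = -1.
(a,b)_3: α=8, u≡2; β=5, v≡1 (mod 3); (2|3)=-1, (1|3)=+1; sign (−1)^0·-1^5·+1^8 = -1.
(a,b)_5: α=2, u≡3; β=4, v≡1 (mod 5); (3|5)=-1, (1|5)=+1; sign (−1)^0·-1^4·+1^2 = +1.
(a,b)_13: α=2, u≡2; β=2, v≡4 (mod 13); (2|13)=-1, (4|13)=+1; sign (−1)^0·-1^2·+1^2 = +1.
(a,b)_11: α=0, u≡1; β=-1, v≡4 (mod 11); (1|11)=+1, (4|11)=+1; sign (−1)^0·+1^-1·+1^0 = +1.
(a,b)_7: α=0, u≡5; β=3, v≡4 (mod 7); (5|7)=-1, (4|7)=+1; sign (−1)^0·-1^3·+1^0 = -1.
Ram(713, -231) = {3, 7, 23, 31}; no ℚ_3-point on the conic.

[3, 7, 23, 31]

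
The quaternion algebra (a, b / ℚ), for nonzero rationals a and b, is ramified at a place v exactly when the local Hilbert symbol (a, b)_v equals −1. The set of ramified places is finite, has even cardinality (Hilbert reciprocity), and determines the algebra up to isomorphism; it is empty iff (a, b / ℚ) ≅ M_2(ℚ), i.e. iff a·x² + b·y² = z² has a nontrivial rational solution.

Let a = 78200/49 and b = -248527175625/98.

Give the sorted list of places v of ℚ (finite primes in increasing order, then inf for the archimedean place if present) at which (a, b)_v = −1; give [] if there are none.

[2, 23]

(a, b) ≡ (782, -2) mod (ℚ^×)²; places V = {2, 3, 5, 7, 17, 23, ∞}.
(a,b)_23: α=1, u≡14; β=2, v≡21 (mod 23); (14|23)=-1, (21|23)=-1; sign (−1)^0·-1^2·-1^1 = -1.
(a,b)_17: α=1, u≡12; β=4, v≡16 (mod 17); (12|17)=-1, (16|17)=+1; sign (−1)^0·-1^4·+1^1 = +1.
(a,b)_∞: sgn(782)=+, sgn(-2)=−, so +1.
(a,b)_2: α=3, β=-1; u≡7, v≡7 (mod 8); ε(u)ε(v)=1·1, αω(v)=3·0, βω(u)=-1·0; sum ≡ 1  ⇒  -1.
(a,b)_7: α=-2, u≡3; β=-2, v≡3 (mod 7); (3|7)=-1, (3|7)=-1; sign (−1)^0·-1^-2·-1^-2 = +1.
(a,b)_5: α=2, u≡2; β=4, v≡3 (mod 5); (2|5)=-1, (3|5)=-1; sign (−1)^0·-1^4·-1^2 = +1.
(a,b)_3: α=0, u≡2; β=2, v≡1 (mod 3); (2|3)=-1, (1|3)=+1; sign (−1)^0·-1^2·+1^0 = +1.
Ram(782, -2) = {2, 23}; no ℚ_2-point on the conic.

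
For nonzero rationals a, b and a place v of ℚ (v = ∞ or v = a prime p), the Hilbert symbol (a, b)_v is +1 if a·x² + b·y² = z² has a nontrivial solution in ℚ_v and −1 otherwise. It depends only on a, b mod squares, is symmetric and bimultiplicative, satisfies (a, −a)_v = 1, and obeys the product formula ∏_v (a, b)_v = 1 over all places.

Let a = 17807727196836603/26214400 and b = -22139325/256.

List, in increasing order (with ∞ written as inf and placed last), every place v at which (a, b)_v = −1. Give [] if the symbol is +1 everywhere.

[2, 3]

(a, b) ≡ (3, -13) mod (ℚ^×)²; places V = {2, 3, 5, 13, 29, ∞}.
(a,b)_29: α=6, u≡15; β=2, v≡16 (mod 29); (15|29)=-1, (16|29)=+1; sign (−1)^0·-1^2·+1^6 = +1.
(a,b)_2: α=-20, β=-8; u≡3, v≡3 (mod 8); ε(u)ε(v)=1·1, αω(v)=-20·1, βω(u)=-8·1; sum ≡ 1  ⇒  -1.
(a,b)_5: α=-2, u≡3; β=2, v≡2 (mod 5); (3|5)=-1, (2|5)=-1; sign (−1)^0·-1^2·-1^-2 = +1.
(a,b)_13: α=2, u≡12; β=1, v≡3 (mod 13); (12|13)=+1, (3|13)=+1; sign (−1)^0·+1^1·+1^2 = +1.
(a,b)_∞: sgn(3)=+, sgn(-13)=−, so +1.
(a,b)_3: α=11, u≡1; β=4, v≡2 (mod 3); (1|3)=+1, (2|3)=-1; sign (−1)^0·+1^4·-1^11 = -1.
Ram(3, -13) = {2, 3}; no ℚ_2-point on the conic.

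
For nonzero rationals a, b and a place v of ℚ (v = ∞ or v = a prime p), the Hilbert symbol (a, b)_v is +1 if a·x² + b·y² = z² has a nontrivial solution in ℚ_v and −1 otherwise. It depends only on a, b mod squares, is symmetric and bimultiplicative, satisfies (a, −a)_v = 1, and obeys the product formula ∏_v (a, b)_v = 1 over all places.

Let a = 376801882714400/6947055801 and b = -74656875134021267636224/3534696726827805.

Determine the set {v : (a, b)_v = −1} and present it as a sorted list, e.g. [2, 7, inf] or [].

[2, 13, 19, 31]

Mod squares: a ≡ 15314, b ≡ -5. Check v ∈ {∞, 2, 3, 5, 7, 11, 13, 17, 19, 23, 29, 31}.
v=29: a=29^0·(≡26), b=29^-2·(≡28) mod 29; (26|29)=-1, (28|29)=+1; (−1)^{0·-2·14}·(-1)^-2·(+1)^0 = +1.
v=2: v_2(a)=5, v_2(b)=14; units ≡ 1, 3 (mod 8); ε·ε+αω+βω = 0·1+5·1+14·0 ≡ 1  ⇒  (a,b)_2 = -1.
v=∞: 15314 > 0 and -5 < 0  ⇒  (a,b)_∞ = +1.
v=13: a=13^1·(≡11), b=13^2·(≡5) mod 13; (11|13)=-1, (5|13)=-1; (−1)^{1·2·6}·(-1)^2·(-1)^1 = -1.
v=19: a=19^1·(≡8), b=19^2·(≡14) mod 19; (8|19)=-1, (14|19)=-1; (−1)^{1·2·9}·(-1)^2·(-1)^1 = -1.
v=5: a=5^2·(≡1), b=5^-1·(≡1) mod 5; (1|5)=+1, (1|5)=+1; (−1)^{2·-1·2}·(+1)^-1·(+1)^2 = +1.
v=31: a=31^3·(≡17), b=31^4·(≡3) mod 31; (17|31)=-1, (3|31)=-1; (−1)^{3·4·15}·(-1)^4·(-1)^3 = -1.
v=7: a=7^-6·(≡6), b=7^-6·(≡2) mod 7; (6|7)=-1, (2|7)=+1; (−1)^{-6·-6·3}·(-1)^-6·(+1)^-6 = +1.
v=11: a=11^2·(≡8), b=11^-2·(≡6) mod 11; (8|11)=-1, (6|11)=-1; (−1)^{2·-2·5}·(-1)^-2·(-1)^2 = +1.
v=17: a=17^0·(≡12), b=17^2·(≡11) mod 17; (12|17)=-1, (11|17)=-1; (−1)^{0·2·8}·(-1)^2·(-1)^0 = +1.
v=23: a=23^2·(≡5), b=23^4·(≡4) mod 23; (5|23)=-1, (4|23)=+1; (−1)^{2·4·11}·(-1)^4·(+1)^2 = +1.
v=3: a=3^-10·(≡2), b=3^-10·(≡1) mod 3; (2|3)=-1, (1|3)=+1; (−1)^{-10·-10·1}·(-1)^-10·(+1)^-10 = +1.
|Ram(15314, -5)| = 4, even; anisotropic at {2, 13, 19, 31}.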